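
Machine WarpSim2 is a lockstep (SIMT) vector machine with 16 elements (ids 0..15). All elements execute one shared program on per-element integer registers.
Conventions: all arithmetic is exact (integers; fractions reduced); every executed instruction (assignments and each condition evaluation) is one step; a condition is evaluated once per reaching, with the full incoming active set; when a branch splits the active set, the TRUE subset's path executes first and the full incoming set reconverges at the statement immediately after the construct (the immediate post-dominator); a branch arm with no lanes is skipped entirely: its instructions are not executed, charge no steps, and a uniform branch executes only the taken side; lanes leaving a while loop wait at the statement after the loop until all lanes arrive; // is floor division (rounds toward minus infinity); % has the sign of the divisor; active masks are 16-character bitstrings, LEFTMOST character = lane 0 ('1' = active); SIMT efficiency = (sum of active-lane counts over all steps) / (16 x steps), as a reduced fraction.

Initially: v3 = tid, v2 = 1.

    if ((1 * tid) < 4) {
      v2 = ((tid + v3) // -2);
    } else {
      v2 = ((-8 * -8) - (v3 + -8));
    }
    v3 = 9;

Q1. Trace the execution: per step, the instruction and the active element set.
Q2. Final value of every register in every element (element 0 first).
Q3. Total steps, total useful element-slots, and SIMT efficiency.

step 0: eval ((1 * tid) < 4)         1111111111111111
step 1: v2 <- ((tid + v3) // -2)     1111000000000000
step 2: v2 <- ((-8 * -8) - (v3 + -8)) 0000111111111111
step 3: v3 <- 9                      1111111111111111

Answer: 4 steps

v3: 9,9,9,9,9,9,9,9,9,9,9,9,9,9,9,9
v2: 0,-1,-2,-3,68,67,66,65,64,63,62,61,60,59,58,57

steps = 4; useful = 48; efficiency = 48/64 = 3/4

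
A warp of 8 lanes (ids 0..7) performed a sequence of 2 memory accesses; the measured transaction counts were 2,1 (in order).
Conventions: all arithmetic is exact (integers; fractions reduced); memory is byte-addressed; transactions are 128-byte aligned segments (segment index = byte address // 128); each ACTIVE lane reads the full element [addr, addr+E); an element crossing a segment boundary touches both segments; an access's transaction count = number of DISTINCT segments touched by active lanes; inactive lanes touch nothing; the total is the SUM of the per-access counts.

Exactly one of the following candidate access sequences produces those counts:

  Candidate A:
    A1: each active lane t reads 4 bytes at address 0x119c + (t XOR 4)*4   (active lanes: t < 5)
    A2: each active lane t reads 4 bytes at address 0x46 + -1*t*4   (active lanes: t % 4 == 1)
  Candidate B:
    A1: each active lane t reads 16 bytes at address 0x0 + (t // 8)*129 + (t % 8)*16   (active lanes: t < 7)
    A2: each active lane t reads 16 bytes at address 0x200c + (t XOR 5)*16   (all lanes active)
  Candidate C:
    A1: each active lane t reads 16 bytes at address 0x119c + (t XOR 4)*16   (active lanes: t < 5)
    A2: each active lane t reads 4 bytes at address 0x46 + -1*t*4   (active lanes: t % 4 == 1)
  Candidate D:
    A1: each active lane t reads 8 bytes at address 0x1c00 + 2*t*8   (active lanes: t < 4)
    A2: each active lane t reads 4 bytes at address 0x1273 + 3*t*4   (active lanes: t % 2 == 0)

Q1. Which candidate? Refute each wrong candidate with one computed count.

A: A1 gives 1 transaction, not 2
B: A1 gives 1 transaction, not 2
D: A1 gives 1 transaction, not 2
C: all counts match (2,1)

Answer: C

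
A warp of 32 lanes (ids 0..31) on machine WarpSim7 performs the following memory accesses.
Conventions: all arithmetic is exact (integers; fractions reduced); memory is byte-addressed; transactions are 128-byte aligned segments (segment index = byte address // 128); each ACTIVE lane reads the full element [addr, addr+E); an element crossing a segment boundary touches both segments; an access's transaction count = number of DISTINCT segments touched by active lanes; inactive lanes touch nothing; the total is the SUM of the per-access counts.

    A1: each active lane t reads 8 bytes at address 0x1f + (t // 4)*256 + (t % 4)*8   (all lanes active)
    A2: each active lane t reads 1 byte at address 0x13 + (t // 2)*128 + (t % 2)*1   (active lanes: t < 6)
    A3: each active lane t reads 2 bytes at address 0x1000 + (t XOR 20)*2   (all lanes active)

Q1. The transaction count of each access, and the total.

A1: 8 transactions
A2: 3 transactions
A3: 1 transaction

Answer: 8,3,1; total 12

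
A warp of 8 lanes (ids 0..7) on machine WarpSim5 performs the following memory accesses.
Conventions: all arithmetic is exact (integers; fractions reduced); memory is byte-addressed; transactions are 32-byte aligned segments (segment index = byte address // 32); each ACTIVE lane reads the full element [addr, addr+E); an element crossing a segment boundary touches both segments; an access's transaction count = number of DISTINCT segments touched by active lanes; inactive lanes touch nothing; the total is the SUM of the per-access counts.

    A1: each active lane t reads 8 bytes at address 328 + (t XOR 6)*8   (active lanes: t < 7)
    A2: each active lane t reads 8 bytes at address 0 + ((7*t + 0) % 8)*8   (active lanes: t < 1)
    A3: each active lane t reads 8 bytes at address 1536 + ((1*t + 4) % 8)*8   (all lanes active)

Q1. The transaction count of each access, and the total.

A1: 3 transactions
A2: 1 transaction
A3: 2 transactions

Answer: 3,1,2; total 6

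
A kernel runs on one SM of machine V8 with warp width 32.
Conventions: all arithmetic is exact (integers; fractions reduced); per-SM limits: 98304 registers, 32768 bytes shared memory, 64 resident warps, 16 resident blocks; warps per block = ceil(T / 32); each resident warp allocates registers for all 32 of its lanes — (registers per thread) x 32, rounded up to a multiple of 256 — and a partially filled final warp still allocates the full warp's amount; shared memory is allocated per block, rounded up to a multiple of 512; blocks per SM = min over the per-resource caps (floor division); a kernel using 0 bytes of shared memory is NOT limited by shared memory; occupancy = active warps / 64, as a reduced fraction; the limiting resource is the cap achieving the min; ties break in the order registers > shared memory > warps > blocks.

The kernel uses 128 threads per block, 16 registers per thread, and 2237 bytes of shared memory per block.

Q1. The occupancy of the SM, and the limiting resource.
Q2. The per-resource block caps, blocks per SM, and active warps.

Answer: occupancy 3/4, limited by shared memory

registers: 48 blocks
shared memory: 12 blocks
warps: 16 blocks
blocks: 16 blocks

Answer: 12 blocks, 48 active warps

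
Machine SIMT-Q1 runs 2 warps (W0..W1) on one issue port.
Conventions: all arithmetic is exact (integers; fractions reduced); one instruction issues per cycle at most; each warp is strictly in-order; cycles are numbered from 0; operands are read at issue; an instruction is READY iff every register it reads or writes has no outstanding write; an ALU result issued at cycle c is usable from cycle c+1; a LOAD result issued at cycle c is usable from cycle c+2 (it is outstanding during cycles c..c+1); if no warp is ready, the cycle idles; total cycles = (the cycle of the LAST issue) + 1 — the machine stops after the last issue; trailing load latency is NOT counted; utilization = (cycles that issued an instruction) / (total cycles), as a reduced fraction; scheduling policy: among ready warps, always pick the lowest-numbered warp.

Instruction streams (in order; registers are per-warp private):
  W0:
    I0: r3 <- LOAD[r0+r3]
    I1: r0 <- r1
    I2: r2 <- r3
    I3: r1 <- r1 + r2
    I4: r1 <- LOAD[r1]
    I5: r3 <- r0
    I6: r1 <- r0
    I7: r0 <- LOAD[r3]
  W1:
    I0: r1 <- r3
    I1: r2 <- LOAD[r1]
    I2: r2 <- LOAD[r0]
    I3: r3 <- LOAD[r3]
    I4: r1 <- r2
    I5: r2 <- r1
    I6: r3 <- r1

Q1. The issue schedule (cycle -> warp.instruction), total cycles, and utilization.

cycle 0: W0.I0
cycle 1: W0.I1
cycle 2: W0.I2
cycle 3: W0.I3
cycle 4: W0.I4
cycle 5: W0.I5
cycle 6: W0.I6
cycle 7: W0.I7
cycle 8: W1.I0
cycle 9: W1.I1
cycle 10: idle
cycle 11: W1.I2
cycle 12: W1.I3
cycle 13: W1.I4
cycle 14: W1.I5
cycle 15: W1.I6

Answer: 16 cycles, utilization 15/16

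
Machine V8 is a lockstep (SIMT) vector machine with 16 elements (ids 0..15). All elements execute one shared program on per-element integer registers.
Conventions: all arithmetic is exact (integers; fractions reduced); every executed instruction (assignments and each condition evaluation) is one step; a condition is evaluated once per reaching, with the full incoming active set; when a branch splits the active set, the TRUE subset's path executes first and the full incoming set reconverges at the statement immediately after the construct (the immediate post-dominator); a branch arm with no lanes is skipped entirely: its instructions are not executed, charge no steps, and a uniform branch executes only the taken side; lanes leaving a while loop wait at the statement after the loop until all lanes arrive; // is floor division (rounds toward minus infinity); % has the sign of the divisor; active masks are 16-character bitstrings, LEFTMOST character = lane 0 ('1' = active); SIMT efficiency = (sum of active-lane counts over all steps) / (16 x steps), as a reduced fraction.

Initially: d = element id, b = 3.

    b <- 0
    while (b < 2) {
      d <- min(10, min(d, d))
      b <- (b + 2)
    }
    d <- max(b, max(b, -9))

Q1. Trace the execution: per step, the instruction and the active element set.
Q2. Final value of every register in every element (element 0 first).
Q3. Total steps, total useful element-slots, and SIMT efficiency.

step 0: b <- 0                       1111111111111111
step 1: eval (b < 2)                 1111111111111111
step 2: d <- min(10, min(d, d))      1111111111111111
step 3: b <- (b + 2)                 1111111111111111
step 4: eval (b < 2)                 1111111111111111
step 5: d <- max(b, max(b, -9))      1111111111111111

Answer: 6 steps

d: 2,2,2,2,2,2,2,2,2,2,2,2,2,2,2,2
b: 2,2,2,2,2,2,2,2,2,2,2,2,2,2,2,2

steps = 6; useful = 96; efficiency = 96/96 = 1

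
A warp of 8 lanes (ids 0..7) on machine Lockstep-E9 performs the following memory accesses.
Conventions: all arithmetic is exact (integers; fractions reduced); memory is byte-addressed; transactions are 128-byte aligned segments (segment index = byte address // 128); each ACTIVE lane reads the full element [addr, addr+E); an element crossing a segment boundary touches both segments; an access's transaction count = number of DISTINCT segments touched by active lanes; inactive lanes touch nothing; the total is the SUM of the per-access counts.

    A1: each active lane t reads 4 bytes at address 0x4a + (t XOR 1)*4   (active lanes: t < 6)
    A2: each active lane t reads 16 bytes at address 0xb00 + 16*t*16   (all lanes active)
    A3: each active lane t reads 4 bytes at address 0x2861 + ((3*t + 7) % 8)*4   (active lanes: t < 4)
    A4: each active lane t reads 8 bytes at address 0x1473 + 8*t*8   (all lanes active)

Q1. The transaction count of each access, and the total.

A1: 1 transaction
A2: 8 transactions
A3: 2 transactions
A4: 5 transactions

Answer: 1,8,2,5; total 16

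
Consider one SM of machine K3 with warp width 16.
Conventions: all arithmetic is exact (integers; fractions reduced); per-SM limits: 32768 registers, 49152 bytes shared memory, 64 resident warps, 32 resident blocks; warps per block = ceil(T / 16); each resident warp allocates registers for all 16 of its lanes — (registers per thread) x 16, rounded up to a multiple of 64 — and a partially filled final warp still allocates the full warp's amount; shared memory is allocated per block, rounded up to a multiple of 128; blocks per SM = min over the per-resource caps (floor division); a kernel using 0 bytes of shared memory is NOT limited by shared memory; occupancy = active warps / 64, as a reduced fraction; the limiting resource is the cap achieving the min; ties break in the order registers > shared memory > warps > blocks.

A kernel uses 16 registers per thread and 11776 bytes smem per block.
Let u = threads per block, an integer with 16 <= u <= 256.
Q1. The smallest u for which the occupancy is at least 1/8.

Answer: u = 17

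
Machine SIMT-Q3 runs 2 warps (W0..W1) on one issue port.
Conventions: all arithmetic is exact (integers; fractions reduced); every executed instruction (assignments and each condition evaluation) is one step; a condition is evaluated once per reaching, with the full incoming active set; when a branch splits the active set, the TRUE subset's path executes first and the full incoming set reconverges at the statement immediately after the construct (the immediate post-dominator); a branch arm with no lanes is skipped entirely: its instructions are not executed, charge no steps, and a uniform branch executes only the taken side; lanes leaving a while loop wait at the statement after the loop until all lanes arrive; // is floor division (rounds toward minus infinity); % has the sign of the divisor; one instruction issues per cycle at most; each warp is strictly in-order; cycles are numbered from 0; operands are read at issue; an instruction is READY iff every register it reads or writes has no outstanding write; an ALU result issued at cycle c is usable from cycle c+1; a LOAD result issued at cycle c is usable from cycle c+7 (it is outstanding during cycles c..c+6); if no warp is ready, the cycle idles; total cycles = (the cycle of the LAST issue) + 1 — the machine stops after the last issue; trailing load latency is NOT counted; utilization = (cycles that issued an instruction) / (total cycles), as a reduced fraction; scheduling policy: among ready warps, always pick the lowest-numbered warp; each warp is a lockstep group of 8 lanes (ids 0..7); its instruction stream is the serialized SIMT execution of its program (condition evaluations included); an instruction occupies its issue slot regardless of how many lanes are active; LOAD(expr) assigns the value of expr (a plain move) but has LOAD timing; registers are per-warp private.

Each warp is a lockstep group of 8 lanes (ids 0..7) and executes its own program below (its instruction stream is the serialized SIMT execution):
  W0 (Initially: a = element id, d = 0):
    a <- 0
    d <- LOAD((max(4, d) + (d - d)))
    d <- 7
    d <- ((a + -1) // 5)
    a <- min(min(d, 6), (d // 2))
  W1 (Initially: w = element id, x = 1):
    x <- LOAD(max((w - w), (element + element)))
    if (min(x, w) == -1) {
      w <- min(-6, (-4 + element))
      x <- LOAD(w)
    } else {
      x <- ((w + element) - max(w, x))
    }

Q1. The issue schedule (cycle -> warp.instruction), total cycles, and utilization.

cycle 0: W0.I0
cycle 1: W0.I1
cycle 2: W1.I0
cycle 3: idle
cycle 4: idle
cycle 5: idle
cycle 6: idle
cycle 7: idle
cycle 8: W0.I2
cycle 9: W0.I3
cycle 10: W0.I4
cycle 11: W1.I1
cycle 12: W1.I2

Answer: 13 cycles, utilization 8/13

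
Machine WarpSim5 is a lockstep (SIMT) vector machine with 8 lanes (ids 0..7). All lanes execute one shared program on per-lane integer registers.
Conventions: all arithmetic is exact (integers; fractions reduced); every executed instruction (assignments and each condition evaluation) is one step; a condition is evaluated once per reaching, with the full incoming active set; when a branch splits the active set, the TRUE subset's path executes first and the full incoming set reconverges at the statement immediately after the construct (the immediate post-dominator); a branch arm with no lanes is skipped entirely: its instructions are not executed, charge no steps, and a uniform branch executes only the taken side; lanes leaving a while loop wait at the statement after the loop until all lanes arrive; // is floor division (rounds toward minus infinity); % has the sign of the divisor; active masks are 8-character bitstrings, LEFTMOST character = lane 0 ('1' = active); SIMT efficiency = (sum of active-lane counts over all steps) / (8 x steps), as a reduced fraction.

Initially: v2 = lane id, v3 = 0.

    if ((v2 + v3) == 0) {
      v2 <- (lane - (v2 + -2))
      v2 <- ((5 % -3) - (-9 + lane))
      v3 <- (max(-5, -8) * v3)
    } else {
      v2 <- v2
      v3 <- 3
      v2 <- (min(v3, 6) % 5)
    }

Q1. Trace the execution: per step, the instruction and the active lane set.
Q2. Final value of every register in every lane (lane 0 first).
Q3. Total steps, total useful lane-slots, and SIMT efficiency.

step 0: eval ((v2 + v3) == 0)        11111111
step 1: v2 <- (lane - (v2 + -2))     10000000
step 2: v2 <- ((5 % -3) - (-9 + lane)) 10000000
step 3: v3 <- (max(-5, -8) * v3)     10000000
step 4: v2 <- v2                     01111111
step 5: v3 <- 3                      01111111
step 6: v2 <- (min(v3, 6) % 5)       01111111

Answer: 7 steps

v2: 8,3,3,3,3,3,3,3
v3: 0,3,3,3,3,3,3,3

steps = 7; useful = 32; efficiency = 32/56 = 4/7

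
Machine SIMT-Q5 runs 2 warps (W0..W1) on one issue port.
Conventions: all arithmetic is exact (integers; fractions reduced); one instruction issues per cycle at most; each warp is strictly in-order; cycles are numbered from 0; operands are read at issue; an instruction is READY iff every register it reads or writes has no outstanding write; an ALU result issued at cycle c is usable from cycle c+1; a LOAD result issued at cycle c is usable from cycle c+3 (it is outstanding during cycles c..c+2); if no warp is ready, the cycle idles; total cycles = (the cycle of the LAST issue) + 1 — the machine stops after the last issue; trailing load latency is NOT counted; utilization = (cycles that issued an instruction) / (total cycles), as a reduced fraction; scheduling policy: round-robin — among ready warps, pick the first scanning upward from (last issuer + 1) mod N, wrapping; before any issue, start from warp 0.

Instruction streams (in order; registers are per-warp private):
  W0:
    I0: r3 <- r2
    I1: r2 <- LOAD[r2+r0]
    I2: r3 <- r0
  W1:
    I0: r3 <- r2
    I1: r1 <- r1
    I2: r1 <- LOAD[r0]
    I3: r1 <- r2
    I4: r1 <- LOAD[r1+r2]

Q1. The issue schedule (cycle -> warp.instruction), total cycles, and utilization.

cycle 0: W0.I0
cycle 1: W1.I0
cycle 2: W0.I1
cycle 3: W1.I1
cycle 4: W0.I2
cycle 5: W1.I2
cycle 6: idle
cycle 7: idle
cycle 8: W1.I3
cycle 9: W1.I4

Answer: 10 cycles, utilization 4/5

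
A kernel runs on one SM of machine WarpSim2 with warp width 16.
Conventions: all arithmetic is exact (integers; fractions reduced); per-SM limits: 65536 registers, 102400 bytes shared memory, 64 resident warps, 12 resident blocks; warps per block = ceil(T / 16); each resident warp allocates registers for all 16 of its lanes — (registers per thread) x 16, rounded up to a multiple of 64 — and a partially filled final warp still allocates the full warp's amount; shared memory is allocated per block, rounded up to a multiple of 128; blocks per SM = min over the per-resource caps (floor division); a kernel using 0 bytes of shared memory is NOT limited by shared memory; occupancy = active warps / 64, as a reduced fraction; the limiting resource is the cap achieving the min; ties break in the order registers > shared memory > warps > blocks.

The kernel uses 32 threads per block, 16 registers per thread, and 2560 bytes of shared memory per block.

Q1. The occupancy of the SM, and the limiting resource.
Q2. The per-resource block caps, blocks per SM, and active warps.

Answer: occupancy 3/8, limited by blocks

registers: 128 blocks
shared memory: 40 blocks
warps: 32 blocks
blocks: 12 blocks

Answer: 12 blocks, 24 active warps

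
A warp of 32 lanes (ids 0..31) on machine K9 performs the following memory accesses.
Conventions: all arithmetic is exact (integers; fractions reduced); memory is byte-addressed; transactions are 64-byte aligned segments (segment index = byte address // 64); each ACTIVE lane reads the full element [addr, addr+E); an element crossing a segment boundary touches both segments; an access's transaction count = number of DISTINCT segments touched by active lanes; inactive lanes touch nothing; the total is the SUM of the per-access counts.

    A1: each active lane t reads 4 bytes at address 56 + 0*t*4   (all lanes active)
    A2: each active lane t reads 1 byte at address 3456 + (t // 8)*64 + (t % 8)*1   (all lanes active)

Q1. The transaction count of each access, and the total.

A1: 1 transaction
A2: 4 transactions

Answer: 1,4; total 5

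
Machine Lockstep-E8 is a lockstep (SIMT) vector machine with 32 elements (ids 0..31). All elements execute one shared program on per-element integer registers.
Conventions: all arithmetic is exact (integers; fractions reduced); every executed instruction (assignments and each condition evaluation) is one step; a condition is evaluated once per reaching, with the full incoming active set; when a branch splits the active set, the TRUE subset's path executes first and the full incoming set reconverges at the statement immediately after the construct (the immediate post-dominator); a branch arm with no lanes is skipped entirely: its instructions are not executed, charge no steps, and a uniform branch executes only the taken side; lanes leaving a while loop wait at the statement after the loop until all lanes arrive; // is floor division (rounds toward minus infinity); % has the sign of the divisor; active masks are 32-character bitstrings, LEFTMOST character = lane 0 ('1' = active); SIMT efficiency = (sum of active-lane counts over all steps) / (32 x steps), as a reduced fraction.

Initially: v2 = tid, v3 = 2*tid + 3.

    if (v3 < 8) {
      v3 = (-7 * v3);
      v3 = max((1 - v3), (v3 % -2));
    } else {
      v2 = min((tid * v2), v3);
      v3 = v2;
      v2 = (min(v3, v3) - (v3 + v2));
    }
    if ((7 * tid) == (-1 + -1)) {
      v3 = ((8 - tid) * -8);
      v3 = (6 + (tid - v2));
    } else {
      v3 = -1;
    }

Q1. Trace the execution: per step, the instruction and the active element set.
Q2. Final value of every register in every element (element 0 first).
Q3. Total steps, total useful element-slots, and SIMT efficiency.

step 0: eval (v3 < 8)                11111111111111111111111111111111
step 1: v3 <- (-7 * v3)              11100000000000000000000000000000
step 2: v3 <- max((1 - v3), (v3 % -2)) 11100000000000000000000000000000
step 3: v2 <- min((tid * v2), v3)    00011111111111111111111111111111
step 4: v3 <- v2                     00011111111111111111111111111111
step 5: v2 <- (min(v3, v3) - (v3 + v2)) 00011111111111111111111111111111
step 6: eval ((7 * tid) == (-1 + -1)) 11111111111111111111111111111111
step 7: v3 <- -1                     11111111111111111111111111111111

Answer: 8 steps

v2: 0,1,2,-9,-11,-13,-15,-17,-19,-21,-23,-25,-27,-29,-31,-33,-35,-37,-39,-41,-43,-45,-47,-49,-51,-53,-55,-57,-59,-61,-63,-65
v3: -1,-1,-1,-1,-1,-1,-1,-1,-1,-1,-1,-1,-1,-1,-1,-1,-1,-1,-1,-1,-1,-1,-1,-1,-1,-1,-1,-1,-1,-1,-1,-1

steps = 8; useful = 189; efficiency = 189/256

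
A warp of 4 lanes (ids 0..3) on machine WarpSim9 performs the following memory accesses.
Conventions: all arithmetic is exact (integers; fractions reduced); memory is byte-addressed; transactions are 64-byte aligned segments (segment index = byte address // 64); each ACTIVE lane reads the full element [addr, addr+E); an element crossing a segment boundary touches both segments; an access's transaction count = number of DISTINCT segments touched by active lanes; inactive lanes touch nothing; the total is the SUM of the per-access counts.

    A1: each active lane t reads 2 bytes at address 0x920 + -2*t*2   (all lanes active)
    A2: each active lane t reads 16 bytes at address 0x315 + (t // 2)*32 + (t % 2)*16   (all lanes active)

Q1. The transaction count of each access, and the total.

A1: 1 transaction
A2: 2 transactions

Answer: 1,2; total 3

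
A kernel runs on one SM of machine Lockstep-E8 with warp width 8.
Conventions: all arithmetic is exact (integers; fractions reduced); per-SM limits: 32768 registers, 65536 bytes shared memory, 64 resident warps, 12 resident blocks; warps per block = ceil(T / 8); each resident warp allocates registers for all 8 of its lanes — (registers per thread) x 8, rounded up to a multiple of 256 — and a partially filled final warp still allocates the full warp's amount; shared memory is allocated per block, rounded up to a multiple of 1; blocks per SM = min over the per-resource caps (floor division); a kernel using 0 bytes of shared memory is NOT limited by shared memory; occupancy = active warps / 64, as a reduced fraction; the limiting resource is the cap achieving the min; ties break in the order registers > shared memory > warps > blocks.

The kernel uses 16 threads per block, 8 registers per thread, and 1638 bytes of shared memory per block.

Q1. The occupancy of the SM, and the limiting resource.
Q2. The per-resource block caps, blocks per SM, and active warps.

Answer: occupancy 3/8, limited by blocks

registers: 64 blocks
shared memory: 40 blocks
warps: 32 blocks
blocks: 12 blocks

Answer: 12 blocks, 24 active warps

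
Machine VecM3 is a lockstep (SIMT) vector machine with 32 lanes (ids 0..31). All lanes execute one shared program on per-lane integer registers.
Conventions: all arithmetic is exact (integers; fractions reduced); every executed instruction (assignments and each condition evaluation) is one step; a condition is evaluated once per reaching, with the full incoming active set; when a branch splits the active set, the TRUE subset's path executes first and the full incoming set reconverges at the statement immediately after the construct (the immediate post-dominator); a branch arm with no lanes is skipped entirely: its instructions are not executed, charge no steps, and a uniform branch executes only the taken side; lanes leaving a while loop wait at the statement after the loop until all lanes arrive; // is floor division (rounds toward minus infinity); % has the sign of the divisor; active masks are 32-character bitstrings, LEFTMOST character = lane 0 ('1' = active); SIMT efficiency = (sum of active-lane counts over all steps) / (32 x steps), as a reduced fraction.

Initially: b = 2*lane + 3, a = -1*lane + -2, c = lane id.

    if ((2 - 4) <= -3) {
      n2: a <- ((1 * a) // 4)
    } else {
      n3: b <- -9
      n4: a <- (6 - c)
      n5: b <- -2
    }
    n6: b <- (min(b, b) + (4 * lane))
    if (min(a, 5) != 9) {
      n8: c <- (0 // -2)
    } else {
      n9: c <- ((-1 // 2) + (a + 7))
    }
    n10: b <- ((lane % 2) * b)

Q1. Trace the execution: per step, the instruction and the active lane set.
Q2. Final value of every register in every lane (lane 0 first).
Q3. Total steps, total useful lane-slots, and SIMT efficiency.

step 0: eval ((2 - 4) <= -3)         11111111111111111111111111111111
step 1: b <- -9                      11111111111111111111111111111111
step 2: a <- (6 - c)                 11111111111111111111111111111111
step 3: b <- -2                      11111111111111111111111111111111
step 4: b <- (min(b, b) + (4 * lane)) 11111111111111111111111111111111
step 5: eval (min(a, 5) != 9)        11111111111111111111111111111111
step 6: c <- (0 // -2)               11111111111111111111111111111111
step 7: b <- ((lane % 2) * b)        11111111111111111111111111111111

Answer: 8 steps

b: 0,2,0,10,0,18,0,26,0,34,0,42,0,50,0,58,0,66,0,74,0,82,0,90,0,98,0,106,0,114,0,122
a: 6,5,4,3,2,1,0,-1,-2,-3,-4,-5,-6,-7,-8,-9,-10,-11,-12,-13,-14,-15,-16,-17,-18,-19,-20,-21,-22,-23,-24,-25
c: 0,0,0,0,0,0,0,0,0,0,0,0,0,0,0,0,0,0,0,0,0,0,0,0,0,0,0,0,0,0,0,0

steps = 8; useful = 256; efficiency = 256/256 = 1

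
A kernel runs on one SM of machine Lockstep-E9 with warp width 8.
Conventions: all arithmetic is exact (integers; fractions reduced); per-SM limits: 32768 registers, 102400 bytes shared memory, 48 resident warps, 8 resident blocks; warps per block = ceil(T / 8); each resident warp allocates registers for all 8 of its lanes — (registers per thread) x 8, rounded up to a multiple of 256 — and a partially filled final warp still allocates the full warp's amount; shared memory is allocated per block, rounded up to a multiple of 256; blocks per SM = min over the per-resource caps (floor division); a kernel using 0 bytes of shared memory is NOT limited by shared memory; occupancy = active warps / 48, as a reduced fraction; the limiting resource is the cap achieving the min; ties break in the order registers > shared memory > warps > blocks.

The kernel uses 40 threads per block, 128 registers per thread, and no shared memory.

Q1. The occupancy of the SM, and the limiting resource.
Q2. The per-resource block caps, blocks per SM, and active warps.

Answer: occupancy 5/8, limited by registers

registers: 6 blocks
shared memory: no limit (kernel uses none)
warps: 9 blocks
blocks: 8 blocks

Answer: 6 blocks, 30 active warps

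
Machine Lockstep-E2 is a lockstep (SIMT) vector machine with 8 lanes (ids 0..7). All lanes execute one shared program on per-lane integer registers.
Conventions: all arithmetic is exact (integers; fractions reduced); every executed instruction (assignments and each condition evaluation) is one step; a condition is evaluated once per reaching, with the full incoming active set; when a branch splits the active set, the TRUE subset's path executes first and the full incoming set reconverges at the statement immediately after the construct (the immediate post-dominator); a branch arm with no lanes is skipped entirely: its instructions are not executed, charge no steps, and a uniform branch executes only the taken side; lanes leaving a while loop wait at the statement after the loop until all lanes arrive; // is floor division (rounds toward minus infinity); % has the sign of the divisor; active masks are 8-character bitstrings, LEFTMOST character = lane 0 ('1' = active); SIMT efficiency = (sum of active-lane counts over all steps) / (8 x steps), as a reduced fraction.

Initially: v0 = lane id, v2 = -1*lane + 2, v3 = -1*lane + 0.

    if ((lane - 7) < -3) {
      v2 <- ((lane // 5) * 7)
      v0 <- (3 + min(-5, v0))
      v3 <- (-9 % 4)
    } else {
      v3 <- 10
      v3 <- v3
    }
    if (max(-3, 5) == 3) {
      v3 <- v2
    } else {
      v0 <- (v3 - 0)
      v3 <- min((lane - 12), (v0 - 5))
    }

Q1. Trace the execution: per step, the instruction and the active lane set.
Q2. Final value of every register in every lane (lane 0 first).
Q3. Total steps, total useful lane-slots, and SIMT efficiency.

step 0: eval ((lane - 7) < -3)       11111111
step 1: v2 <- ((lane // 5) * 7)      11110000
step 2: v0 <- (3 + min(-5, v0))      11110000
step 3: v3 <- (-9 % 4)               11110000
step 4: v3 <- 10                     00001111
step 5: v3 <- v3                     00001111
step 6: eval (max(-3, 5) == 3)       11111111
step 7: v0 <- (v3 - 0)               11111111
step 8: v3 <- min((lane - 12), (v0 - 5)) 11111111

Answer: 9 steps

v0: 3,3,3,3,10,10,10,10
v2: 0,0,0,0,-2,-3,-4,-5
v3: -12,-11,-10,-9,-8,-7,-6,-5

steps = 9; useful = 52; efficiency = 52/72 = 13/18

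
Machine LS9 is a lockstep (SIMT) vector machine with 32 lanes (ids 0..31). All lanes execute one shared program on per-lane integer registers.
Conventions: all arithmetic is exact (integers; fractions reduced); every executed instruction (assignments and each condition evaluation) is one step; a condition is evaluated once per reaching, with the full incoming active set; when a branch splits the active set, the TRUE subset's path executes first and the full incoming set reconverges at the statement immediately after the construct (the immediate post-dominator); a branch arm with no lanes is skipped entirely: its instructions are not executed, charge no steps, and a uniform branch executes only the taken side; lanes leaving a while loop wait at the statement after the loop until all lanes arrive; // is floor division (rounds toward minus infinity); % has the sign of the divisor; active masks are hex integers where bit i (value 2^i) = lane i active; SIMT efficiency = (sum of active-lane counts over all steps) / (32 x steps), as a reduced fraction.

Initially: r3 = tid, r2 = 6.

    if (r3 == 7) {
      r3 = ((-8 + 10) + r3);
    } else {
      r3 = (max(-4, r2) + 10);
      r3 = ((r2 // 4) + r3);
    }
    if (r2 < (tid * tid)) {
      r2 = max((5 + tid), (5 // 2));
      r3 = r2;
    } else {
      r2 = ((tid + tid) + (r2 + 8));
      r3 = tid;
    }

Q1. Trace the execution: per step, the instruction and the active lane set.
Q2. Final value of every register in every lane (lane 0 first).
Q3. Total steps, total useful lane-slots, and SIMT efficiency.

step 0: eval (r3 == 7)               0xffffffff
step 1: r3 <- ((-8 + 10) + r3)       0x00000080
step 2: r3 <- (max(-4, r2) + 10)     0xffffff7f
step 3: r3 <- ((r2 // 4) + r3)       0xffffff7f
step 4: eval (r2 < (tid * tid))      0xffffffff
step 5: r2 <- max((5 + tid), (5 // 2)) 0xfffffff8
step 6: r3 <- r2                     0xfffffff8
step 7: r2 <- ((tid + tid) + (r2 + 8)) 0x00000007
step 8: r3 <- tid                    0x00000007

Answer: 9 steps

r3: 0,1,2,8,9,10,11,12,13,14,15,16,17,18,19,20,21,22,23,24,25,26,27,28,29,30,31,32,33,34,35,36
r2: 14,16,18,8,9,10,11,12,13,14,15,16,17,18,19,20,21,22,23,24,25,26,27,28,29,30,31,32,33,34,35,36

steps = 9; useful = 191; efficiency = 191/288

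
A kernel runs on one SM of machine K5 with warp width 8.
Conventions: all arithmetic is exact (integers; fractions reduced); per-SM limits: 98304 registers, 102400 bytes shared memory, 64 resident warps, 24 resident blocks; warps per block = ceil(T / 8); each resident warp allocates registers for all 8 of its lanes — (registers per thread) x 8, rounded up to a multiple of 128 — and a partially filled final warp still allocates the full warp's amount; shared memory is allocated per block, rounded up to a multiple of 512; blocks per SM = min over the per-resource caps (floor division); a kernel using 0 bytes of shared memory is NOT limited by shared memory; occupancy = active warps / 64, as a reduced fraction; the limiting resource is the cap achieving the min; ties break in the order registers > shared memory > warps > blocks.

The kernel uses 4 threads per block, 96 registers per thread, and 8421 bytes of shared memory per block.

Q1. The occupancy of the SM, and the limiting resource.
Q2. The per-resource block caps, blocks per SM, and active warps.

Answer: occupancy 11/64, limited by shared memory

registers: 128 blocks
shared memory: 11 blocks
warps: 64 blocks
blocks: 24 blocks

Answer: 11 blocks, 11 active warps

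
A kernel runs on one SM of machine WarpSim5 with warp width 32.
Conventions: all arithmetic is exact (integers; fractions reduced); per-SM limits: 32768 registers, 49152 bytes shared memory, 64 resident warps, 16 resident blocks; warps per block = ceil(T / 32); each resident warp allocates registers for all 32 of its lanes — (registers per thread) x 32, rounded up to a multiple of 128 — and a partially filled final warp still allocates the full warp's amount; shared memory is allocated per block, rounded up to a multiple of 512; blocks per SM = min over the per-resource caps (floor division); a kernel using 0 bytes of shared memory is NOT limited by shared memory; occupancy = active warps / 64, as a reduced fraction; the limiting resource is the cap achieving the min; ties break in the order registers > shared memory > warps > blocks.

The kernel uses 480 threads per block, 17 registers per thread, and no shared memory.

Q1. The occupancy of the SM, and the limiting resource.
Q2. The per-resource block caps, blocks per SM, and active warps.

Answer: occupancy 45/64, limited by registers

registers: 3 blocks
shared memory: no limit (kernel uses none)
warps: 4 blocks
blocks: 16 blocks

Answer: 3 blocks, 45 active warps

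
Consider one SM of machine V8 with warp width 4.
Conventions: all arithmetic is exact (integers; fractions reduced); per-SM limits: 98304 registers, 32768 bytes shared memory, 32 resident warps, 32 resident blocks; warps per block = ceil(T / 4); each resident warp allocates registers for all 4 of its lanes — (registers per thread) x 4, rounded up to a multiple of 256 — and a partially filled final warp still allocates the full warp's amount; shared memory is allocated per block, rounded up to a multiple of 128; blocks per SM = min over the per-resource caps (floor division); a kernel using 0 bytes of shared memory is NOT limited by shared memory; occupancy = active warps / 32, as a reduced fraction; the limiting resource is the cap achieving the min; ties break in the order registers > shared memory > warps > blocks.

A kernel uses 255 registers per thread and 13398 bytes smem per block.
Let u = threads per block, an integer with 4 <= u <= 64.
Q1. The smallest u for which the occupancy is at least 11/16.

Answer: u = 41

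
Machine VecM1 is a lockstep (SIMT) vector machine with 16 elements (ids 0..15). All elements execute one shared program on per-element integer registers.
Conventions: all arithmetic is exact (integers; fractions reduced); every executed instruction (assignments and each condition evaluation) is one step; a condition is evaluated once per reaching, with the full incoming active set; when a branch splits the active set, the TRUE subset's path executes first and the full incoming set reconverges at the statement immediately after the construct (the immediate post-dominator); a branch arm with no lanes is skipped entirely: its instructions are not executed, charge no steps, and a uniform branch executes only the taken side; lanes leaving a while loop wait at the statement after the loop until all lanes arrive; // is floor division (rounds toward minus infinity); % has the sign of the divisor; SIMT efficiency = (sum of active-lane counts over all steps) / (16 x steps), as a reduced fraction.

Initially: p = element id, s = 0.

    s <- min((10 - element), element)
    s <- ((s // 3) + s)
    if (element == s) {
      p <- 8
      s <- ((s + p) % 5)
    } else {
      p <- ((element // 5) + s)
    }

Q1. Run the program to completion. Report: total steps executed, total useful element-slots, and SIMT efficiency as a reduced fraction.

Answer: 6 steps, 67 useful, 67/96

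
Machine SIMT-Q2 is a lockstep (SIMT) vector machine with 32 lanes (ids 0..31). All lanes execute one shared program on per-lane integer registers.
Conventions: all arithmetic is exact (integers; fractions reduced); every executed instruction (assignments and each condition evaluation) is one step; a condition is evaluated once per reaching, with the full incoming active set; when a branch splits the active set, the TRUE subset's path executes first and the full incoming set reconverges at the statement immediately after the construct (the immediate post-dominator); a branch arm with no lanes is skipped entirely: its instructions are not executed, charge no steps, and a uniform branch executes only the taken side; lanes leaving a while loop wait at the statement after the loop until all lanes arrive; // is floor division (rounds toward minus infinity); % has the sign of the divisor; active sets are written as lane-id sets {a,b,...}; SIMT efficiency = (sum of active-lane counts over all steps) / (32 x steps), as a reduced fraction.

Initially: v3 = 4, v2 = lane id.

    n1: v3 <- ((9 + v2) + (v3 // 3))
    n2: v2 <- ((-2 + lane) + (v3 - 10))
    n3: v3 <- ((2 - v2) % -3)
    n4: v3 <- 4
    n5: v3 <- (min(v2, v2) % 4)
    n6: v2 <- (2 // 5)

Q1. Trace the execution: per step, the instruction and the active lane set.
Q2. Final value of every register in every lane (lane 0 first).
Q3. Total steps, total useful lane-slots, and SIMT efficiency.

step 0: v3 <- ((9 + v2) + (v3 // 3)) {0,1,2,3,4,5,6,7,8,9,10,11,12,13,14,15,16,17,18,19,20,21,22,23,24,25,26,27,28,29,30,31}
step 1: v2 <- ((-2 + lane) + (v3 - 10)) {0,1,2,3,4,5,6,7,8,9,10,11,12,13,14,15,16,17,18,19,20,21,22,23,24,25,26,27,28,29,30,31}
step 2: v3 <- ((2 - v2) % -3)        {0,1,2,3,4,5,6,7,8,9,10,11,12,13,14,15,16,17,18,19,20,21,22,23,24,25,26,27,28,29,30,31}
step 3: v3 <- 4                      {0,1,2,3,4,5,6,7,8,9,10,11,12,13,14,15,16,17,18,19,20,21,22,23,24,25,26,27,28,29,30,31}
step 4: v3 <- (min(v2, v2) % 4)      {0,1,2,3,4,5,6,7,8,9,10,11,12,13,14,15,16,17,18,19,20,21,22,23,24,25,26,27,28,29,30,31}
step 5: v2 <- (2 // 5)               {0,1,2,3,4,5,6,7,8,9,10,11,12,13,14,15,16,17,18,19,20,21,22,23,24,25,26,27,28,29,30,31}

Answer: 6 steps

v3: 2,0,2,0,2,0,2,0,2,0,2,0,2,0,2,0,2,0,2,0,2,0,2,0,2,0,2,0,2,0,2,0
v2: 0,0,0,0,0,0,0,0,0,0,0,0,0,0,0,0,0,0,0,0,0,0,0,0,0,0,0,0,0,0,0,0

steps = 6; useful = 192; efficiency = 192/192 = 1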